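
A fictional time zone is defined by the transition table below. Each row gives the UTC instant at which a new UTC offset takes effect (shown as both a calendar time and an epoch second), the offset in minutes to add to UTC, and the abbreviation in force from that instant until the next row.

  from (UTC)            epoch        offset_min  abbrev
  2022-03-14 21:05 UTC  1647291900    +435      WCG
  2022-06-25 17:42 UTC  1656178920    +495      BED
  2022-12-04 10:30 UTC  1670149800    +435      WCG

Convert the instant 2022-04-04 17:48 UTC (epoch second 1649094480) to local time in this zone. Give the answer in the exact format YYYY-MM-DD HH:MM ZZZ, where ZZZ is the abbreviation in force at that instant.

2022-04-05 01:03 WCG

Query: 2022-04-04 17:48 UTC
Rule 1/3 (WCG, +07:15): 2022-03-14 21:05 UTC ≤ query < 2022-06-25 17:42 UTC
17·60 + 48 + 435 = 1503 min
1503 = 1·1440 + 63; 63 = 1·60 + 3 → 01:03, 2022-04-04 + 1 day = 2022-04-05
→ 2022-04-05 01:03 WCG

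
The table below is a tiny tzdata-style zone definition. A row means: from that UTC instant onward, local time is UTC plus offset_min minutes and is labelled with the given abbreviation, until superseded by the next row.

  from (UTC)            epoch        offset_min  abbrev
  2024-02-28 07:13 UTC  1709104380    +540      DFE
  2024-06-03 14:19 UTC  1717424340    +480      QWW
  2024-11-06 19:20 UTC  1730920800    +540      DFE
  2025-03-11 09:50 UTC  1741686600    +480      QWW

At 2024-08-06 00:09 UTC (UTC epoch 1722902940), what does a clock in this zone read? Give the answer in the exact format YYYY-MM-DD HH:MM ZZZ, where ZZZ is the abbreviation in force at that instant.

Query: 2024-08-06 00:09 UTC
Rule 2/4 (QWW, +08:00): 2024-06-03 14:19 UTC ≤ query < 2024-11-06 19:20 UTC
0·60 + 9 + 480 = 489 min
489 = 0·1440 + 489; 489 = 8·60 + 9 → 08:09, same day
→ 2024-08-06 08:09 QWW

2024-08-06 08:09 QWW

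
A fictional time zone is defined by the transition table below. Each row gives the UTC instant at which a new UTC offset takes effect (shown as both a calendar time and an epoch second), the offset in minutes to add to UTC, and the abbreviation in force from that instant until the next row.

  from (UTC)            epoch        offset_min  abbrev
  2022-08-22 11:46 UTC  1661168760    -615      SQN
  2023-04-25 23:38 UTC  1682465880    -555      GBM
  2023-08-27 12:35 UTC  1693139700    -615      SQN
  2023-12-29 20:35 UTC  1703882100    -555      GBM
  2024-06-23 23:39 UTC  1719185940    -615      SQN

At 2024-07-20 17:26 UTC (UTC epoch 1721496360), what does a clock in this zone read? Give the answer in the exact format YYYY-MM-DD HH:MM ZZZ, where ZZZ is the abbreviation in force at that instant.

2024-07-20 07:11 SQN

Query: 2024-07-20 17:26 UTC
Rule 5/5 (SQN, -10:15): 2024-06-23 23:39 UTC ≤ query < +∞
17·60 + 26 - 615 = 431 min
431 = 0·1440 + 431; 431 = 7·60 + 11 → 07:11, same day
→ 2024-07-20 07:11 SQN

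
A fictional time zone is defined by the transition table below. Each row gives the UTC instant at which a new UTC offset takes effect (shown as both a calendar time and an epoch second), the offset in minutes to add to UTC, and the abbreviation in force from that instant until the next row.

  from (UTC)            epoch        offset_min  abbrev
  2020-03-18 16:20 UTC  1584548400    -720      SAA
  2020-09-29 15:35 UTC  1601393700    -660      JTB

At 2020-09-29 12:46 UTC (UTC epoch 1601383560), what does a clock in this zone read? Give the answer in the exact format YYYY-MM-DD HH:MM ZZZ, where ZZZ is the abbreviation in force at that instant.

2020-09-29 00:46 SAA

Query: 2020-09-29 12:46 UTC
Rule 1/2 (SAA, -12:00): 2020-03-18 16:20 UTC ≤ query < 2020-09-29 15:35 UTC
12·60 + 46 - 720 = 46 min
46 = 0·1440 + 46; 46 = 0·60 + 46 → 00:46, same day
→ 2020-09-29 00:46 SAA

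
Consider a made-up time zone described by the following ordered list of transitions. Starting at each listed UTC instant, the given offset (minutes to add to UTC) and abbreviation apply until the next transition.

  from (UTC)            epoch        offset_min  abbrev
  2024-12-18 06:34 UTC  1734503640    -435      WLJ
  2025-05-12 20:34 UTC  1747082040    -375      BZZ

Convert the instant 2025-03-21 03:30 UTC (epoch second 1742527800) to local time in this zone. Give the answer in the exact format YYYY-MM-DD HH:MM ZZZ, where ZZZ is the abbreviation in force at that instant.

Query: 2025-03-21 03:30 UTC
Rule 1/2 (WLJ, -07:15): 2024-12-18 06:34 UTC ≤ query < 2025-05-12 20:34 UTC
3·60 + 30 - 435 = -225 min
-225 = -1·1440 + 1215; 1215 = 20·60 + 15 → 20:15, 2025-03-21 - 1 day = 2025-03-20
→ 2025-03-20 20:15 WLJ

2025-03-20 20:15 WLJ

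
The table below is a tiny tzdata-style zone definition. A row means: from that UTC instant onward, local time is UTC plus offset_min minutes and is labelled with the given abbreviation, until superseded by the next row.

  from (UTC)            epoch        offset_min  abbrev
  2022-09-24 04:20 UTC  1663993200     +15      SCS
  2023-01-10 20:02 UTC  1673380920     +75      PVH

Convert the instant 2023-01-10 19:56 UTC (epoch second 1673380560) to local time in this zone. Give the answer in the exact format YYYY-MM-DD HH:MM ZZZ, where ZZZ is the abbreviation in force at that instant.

2023-01-10 20:11 SCS

Query: 2023-01-10 19:56 UTC
Rule 1/2 (SCS, +00:15): 2022-09-24 04:20 UTC ≤ query < 2023-01-10 20:02 UTC
19·60 + 56 + 15 = 1211 min
1211 = 0·1440 + 1211; 1211 = 20·60 + 11 → 20:11, same day
→ 2023-01-10 20:11 SCS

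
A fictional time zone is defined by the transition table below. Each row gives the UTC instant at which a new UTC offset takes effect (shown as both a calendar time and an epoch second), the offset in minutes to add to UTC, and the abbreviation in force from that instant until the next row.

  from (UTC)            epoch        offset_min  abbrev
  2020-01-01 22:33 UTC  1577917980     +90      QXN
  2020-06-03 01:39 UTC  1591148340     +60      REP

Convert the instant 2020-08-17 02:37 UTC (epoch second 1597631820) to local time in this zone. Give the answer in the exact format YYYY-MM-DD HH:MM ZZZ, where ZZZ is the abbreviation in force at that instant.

2020-08-17 03:37 REP

Query: 2020-08-17 02:37 UTC
Rule 2/2 (REP, +01:00): 2020-06-03 01:39 UTC ≤ query < +∞
2·60 + 37 + 60 = 217 min
217 = 0·1440 + 217; 217 = 3·60 + 37 → 03:37, same day
→ 2020-08-17 03:37 REP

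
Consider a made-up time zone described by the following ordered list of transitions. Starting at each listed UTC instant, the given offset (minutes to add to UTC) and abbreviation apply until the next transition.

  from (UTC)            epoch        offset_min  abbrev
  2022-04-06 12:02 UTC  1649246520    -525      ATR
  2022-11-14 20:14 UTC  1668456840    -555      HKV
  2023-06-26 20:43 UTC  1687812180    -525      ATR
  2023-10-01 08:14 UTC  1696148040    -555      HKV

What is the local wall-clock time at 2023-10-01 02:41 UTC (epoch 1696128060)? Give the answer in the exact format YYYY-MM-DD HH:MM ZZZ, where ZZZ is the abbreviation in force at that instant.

2023-09-30 17:56 ATR

Query: 2023-10-01 02:41 UTC
Rule 3/4 (ATR, -08:45): 2023-06-26 20:43 UTC ≤ query < 2023-10-01 08:14 UTC
2·60 + 41 - 525 = -364 min
-364 = -1·1440 + 1076; 1076 = 17·60 + 56 → 17:56, 2023-10-01 - 1 day = 2023-09-30
→ 2023-09-30 17:56 ATR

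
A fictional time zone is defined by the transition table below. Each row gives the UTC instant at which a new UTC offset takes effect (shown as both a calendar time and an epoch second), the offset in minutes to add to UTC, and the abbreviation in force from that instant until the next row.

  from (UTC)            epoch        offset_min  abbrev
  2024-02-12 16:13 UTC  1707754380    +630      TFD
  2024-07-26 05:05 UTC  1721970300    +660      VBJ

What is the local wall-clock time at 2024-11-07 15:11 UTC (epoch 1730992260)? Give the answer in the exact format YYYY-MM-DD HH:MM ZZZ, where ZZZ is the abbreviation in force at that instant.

Query: 2024-11-07 15:11 UTC
Rule 2/2 (VBJ, +11:00): 2024-07-26 05:05 UTC ≤ query < +∞
15·60 + 11 + 660 = 1571 min
1571 = 1·1440 + 131; 131 = 2·60 + 11 → 02:11, 2024-11-07 + 1 day = 2024-11-08
→ 2024-11-08 02:11 VBJ

2024-11-08 02:11 VBJ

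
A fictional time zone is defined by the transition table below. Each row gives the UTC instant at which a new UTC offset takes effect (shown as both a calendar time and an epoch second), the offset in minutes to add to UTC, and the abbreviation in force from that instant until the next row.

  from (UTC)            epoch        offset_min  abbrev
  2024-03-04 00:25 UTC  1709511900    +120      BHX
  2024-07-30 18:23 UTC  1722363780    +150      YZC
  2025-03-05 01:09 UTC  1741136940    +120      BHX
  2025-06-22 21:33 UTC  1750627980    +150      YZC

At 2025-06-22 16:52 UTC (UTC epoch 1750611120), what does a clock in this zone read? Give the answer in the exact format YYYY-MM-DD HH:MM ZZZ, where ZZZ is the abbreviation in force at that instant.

Query: 2025-06-22 16:52 UTC
Rule 3/4 (BHX, +02:00): 2025-03-05 01:09 UTC ≤ query < 2025-06-22 21:33 UTC
16·60 + 52 + 120 = 1132 min
1132 = 0·1440 + 1132; 1132 = 18·60 + 52 → 18:52, same day
→ 2025-06-22 18:52 BHX

2025-06-22 18:52 BHX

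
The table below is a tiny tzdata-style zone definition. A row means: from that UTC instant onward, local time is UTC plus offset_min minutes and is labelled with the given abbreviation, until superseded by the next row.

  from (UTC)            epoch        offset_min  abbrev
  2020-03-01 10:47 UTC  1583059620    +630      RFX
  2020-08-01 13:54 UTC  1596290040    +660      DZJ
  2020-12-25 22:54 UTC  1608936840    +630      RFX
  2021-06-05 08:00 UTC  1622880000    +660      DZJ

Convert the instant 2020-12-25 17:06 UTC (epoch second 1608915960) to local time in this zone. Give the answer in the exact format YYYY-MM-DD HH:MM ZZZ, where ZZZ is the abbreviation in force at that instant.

2020-12-26 04:06 DZJ

Query: 2020-12-25 17:06 UTC
Rule 2/4 (DZJ, +11:00): 2020-08-01 13:54 UTC ≤ query < 2020-12-25 22:54 UTC
17·60 + 6 + 660 = 1686 min
1686 = 1·1440 + 246; 246 = 4·60 + 6 → 04:06, 2020-12-25 + 1 day = 2020-12-26
→ 2020-12-26 04:06 DZJ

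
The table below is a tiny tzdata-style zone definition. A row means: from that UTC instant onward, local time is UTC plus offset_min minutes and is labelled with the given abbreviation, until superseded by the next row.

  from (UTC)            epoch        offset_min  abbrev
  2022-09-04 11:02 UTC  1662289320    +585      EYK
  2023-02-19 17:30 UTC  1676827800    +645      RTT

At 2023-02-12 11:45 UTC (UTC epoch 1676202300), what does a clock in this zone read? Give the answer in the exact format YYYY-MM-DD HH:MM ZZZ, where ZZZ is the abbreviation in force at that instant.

Query: 2023-02-12 11:45 UTC
Rule 1/2 (EYK, +09:45): 2022-09-04 11:02 UTC ≤ query < 2023-02-19 17:30 UTC
11·60 + 45 + 585 = 1290 min
1290 = 0·1440 + 1290; 1290 = 21·60 + 30 → 21:30, same day
→ 2023-02-12 21:30 EYK

2023-02-12 21:30 EYK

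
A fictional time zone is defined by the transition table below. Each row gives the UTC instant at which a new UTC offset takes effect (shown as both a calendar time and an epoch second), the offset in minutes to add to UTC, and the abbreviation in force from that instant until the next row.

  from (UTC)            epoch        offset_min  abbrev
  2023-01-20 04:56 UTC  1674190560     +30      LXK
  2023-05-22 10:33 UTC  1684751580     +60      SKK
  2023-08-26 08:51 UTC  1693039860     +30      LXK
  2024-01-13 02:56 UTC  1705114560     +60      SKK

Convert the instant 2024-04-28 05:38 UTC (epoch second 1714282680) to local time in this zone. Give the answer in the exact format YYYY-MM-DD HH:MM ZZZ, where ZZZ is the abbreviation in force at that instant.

Query: 2024-04-28 05:38 UTC
Rule 4/4 (SKK, +01:00): 2024-01-13 02:56 UTC ≤ query < +∞
5·60 + 38 + 60 = 398 min
398 = 0·1440 + 398; 398 = 6·60 + 38 → 06:38, same day
→ 2024-04-28 06:38 SKK

2024-04-28 06:38 SKK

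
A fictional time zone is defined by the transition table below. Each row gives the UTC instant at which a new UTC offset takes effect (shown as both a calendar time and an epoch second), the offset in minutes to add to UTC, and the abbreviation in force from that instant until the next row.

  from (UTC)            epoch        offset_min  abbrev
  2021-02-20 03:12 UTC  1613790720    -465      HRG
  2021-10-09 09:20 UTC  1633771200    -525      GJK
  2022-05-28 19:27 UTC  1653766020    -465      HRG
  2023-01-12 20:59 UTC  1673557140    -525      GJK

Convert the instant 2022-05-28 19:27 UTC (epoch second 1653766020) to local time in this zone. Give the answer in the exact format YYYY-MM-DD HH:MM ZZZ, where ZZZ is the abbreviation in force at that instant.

2022-05-28 11:42 HRG

Query: 2022-05-28 19:27 UTC
Rule 3/4 (HRG, -07:45): 2022-05-28 19:27 UTC ≤ query < 2023-01-12 20:59 UTC
19·60 + 27 - 465 = 702 min
702 = 0·1440 + 702; 702 = 11·60 + 42 → 11:42, same day
→ 2022-05-28 11:42 HRG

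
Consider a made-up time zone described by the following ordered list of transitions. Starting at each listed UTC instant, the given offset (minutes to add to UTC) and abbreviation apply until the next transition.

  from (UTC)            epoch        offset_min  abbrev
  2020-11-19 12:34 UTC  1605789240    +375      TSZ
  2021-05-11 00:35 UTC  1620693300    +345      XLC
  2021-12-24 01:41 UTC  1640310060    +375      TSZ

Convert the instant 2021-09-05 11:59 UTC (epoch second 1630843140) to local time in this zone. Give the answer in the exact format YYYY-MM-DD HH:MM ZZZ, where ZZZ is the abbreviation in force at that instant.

Query: 2021-09-05 11:59 UTC
Rule 2/3 (XLC, +05:45): 2021-05-11 00:35 UTC ≤ query < 2021-12-24 01:41 UTC
11·60 + 59 + 345 = 1064 min
1064 = 0·1440 + 1064; 1064 = 17·60 + 44 → 17:44, same day
→ 2021-09-05 17:44 XLC

2021-09-05 17:44 XLC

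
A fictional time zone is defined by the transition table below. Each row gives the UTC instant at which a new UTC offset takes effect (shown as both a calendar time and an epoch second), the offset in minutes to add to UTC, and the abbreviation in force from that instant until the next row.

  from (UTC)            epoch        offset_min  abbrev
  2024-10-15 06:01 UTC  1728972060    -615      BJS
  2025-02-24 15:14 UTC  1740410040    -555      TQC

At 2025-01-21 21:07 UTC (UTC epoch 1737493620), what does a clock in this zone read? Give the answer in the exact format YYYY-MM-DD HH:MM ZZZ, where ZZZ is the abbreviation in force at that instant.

2025-01-21 10:52 BJS

Query: 2025-01-21 21:07 UTC
Rule 1/2 (BJS, -10:15): 2024-10-15 06:01 UTC ≤ query < 2025-02-24 15:14 UTC
21·60 + 7 - 615 = 652 min
652 = 0·1440 + 652; 652 = 10·60 + 52 → 10:52, same day
→ 2025-01-21 10:52 BJS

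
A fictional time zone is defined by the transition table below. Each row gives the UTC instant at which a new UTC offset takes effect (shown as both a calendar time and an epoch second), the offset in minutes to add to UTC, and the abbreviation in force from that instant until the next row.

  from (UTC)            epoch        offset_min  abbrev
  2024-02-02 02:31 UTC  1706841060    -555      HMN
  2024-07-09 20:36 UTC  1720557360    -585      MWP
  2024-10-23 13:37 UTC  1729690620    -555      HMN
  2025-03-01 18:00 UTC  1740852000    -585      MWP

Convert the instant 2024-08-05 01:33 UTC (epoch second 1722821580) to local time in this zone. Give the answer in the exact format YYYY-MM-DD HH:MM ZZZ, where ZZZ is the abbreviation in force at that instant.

2024-08-04 15:48 MWP

Query: 2024-08-05 01:33 UTC
Rule 2/4 (MWP, -09:45): 2024-07-09 20:36 UTC ≤ query < 2024-10-23 13:37 UTC
1·60 + 33 - 585 = -492 min
-492 = -1·1440 + 948; 948 = 15·60 + 48 → 15:48, 2024-08-05 - 1 day = 2024-08-04
→ 2024-08-04 15:48 MWP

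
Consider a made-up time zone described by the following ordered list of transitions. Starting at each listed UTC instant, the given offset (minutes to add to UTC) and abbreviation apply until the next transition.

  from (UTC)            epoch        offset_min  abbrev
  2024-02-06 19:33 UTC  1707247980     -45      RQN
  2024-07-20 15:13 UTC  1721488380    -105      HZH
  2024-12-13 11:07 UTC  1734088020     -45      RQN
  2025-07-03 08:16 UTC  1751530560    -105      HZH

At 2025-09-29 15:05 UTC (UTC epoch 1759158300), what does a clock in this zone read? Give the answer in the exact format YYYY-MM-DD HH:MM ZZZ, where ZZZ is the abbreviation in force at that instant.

Query: 2025-09-29 15:05 UTC
Rule 4/4 (HZH, -01:45): 2025-07-03 08:16 UTC ≤ query < +∞
15·60 + 5 - 105 = 800 min
800 = 0·1440 + 800; 800 = 13·60 + 20 → 13:20, same day
→ 2025-09-29 13:20 HZH

2025-09-29 13:20 HZH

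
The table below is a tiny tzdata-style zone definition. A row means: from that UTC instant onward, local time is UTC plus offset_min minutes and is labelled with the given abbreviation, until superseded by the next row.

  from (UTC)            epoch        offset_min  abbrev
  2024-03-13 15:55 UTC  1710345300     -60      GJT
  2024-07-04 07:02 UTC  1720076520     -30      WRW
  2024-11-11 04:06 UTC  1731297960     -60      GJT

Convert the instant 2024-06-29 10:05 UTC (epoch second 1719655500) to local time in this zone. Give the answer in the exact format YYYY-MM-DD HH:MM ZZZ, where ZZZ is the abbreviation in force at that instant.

2024-06-29 09:05 GJT

Query: 2024-06-29 10:05 UTC
Rule 1/3 (GJT, -01:00): 2024-03-13 15:55 UTC ≤ query < 2024-07-04 07:02 UTC
10·60 + 5 - 60 = 545 min
545 = 0·1440 + 545; 545 = 9·60 + 5 → 09:05, same day
→ 2024-06-29 09:05 GJT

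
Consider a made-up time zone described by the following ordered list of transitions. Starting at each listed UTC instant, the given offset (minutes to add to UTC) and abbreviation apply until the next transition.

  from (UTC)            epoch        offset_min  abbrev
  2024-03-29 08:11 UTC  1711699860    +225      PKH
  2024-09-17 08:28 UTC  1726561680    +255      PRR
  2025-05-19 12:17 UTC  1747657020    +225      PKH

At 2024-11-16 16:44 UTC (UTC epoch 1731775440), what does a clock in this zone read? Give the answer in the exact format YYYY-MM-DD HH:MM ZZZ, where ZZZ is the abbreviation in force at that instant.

2024-11-16 20:59 PRR

Query: 2024-11-16 16:44 UTC
Rule 2/3 (PRR, +04:15): 2024-09-17 08:28 UTC ≤ query < 2025-05-19 12:17 UTC
16·60 + 44 + 255 = 1259 min
1259 = 0·1440 + 1259; 1259 = 20·60 + 59 → 20:59, same day
→ 2024-11-16 20:59 PRR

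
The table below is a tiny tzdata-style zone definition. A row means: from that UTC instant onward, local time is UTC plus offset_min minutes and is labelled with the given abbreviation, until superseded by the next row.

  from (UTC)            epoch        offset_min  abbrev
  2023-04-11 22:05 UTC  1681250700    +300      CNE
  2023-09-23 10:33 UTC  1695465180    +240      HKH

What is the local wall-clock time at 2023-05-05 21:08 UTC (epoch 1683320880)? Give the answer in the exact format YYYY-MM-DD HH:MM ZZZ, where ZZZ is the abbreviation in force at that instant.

2023-05-06 02:08 CNE

Query: 2023-05-05 21:08 UTC
Rule 1/2 (CNE, +05:00): 2023-04-11 22:05 UTC ≤ query < 2023-09-23 10:33 UTC
21·60 + 8 + 300 = 1568 min
1568 = 1·1440 + 128; 128 = 2·60 + 8 → 02:08, 2023-05-05 + 1 day = 2023-05-06
→ 2023-05-06 02:08 CNE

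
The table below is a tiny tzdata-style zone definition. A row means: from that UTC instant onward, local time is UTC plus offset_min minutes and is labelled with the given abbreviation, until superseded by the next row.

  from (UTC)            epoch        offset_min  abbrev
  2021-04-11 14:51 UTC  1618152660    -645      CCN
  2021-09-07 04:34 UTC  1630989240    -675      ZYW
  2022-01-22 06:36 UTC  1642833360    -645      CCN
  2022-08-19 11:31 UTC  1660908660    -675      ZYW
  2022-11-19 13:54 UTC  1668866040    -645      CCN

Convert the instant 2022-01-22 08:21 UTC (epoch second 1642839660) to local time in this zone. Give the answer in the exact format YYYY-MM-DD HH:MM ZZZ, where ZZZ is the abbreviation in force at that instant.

Query: 2022-01-22 08:21 UTC
Rule 3/5 (CCN, -10:45): 2022-01-22 06:36 UTC ≤ query < 2022-08-19 11:31 UTC
8·60 + 21 - 645 = -144 min
-144 = -1·1440 + 1296; 1296 = 21·60 + 36 → 21:36, 2022-01-22 - 1 day = 2022-01-21
→ 2022-01-21 21:36 CCN

2022-01-21 21:36 CCN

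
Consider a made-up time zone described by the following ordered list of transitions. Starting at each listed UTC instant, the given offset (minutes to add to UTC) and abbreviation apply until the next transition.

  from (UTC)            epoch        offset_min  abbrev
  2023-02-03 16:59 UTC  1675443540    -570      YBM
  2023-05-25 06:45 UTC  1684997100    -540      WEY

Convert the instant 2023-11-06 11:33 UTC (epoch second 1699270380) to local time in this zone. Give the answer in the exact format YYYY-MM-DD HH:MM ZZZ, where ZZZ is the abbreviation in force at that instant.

Query: 2023-11-06 11:33 UTC
Rule 2/2 (WEY, -09:00): 2023-05-25 06:45 UTC ≤ query < +∞
11·60 + 33 - 540 = 153 min
153 = 0·1440 + 153; 153 = 2·60 + 33 → 02:33, same day
→ 2023-11-06 02:33 WEY

2023-11-06 02:33 WEY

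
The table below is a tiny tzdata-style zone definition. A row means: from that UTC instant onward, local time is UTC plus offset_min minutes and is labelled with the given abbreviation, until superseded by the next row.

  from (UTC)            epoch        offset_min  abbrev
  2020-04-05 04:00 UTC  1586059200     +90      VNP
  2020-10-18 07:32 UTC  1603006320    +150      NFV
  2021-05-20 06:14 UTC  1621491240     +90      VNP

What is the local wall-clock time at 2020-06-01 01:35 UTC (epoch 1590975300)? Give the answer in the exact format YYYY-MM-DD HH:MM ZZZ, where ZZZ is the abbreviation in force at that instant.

2020-06-01 03:05 VNP

Query: 2020-06-01 01:35 UTC
Rule 1/3 (VNP, +01:30): 2020-04-05 04:00 UTC ≤ query < 2020-10-18 07:32 UTC
1·60 + 35 + 90 = 185 min
185 = 0·1440 + 185; 185 = 3·60 + 5 → 03:05, same day
→ 2020-06-01 03:05 VNP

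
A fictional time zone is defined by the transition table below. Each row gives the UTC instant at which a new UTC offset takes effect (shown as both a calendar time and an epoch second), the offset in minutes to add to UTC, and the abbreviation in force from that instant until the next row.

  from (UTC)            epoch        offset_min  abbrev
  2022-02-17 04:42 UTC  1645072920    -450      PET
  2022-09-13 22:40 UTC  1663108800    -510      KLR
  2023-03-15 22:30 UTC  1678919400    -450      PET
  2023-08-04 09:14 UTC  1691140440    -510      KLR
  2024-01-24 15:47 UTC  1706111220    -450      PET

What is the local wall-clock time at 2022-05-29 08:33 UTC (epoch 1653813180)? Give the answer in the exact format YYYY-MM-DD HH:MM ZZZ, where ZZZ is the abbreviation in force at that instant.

2022-05-29 01:03 PET

Query: 2022-05-29 08:33 UTC
Rule 1/5 (PET, -07:30): 2022-02-17 04:42 UTC ≤ query < 2022-09-13 22:40 UTC
8·60 + 33 - 450 = 63 min
63 = 0·1440 + 63; 63 = 1·60 + 3 → 01:03, same day
→ 2022-05-29 01:03 PET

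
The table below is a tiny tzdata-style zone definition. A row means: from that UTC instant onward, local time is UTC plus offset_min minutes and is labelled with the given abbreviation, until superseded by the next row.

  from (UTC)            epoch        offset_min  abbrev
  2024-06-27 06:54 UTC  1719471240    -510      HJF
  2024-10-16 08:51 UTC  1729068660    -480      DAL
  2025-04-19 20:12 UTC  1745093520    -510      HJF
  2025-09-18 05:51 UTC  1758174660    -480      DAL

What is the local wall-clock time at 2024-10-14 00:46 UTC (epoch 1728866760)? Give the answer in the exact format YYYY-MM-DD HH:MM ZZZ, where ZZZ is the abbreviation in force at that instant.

2024-10-13 16:16 HJF

Query: 2024-10-14 00:46 UTC
Rule 1/4 (HJF, -08:30): 2024-06-27 06:54 UTC ≤ query < 2024-10-16 08:51 UTC
0·60 + 46 - 510 = -464 min
-464 = -1·1440 + 976; 976 = 16·60 + 16 → 16:16, 2024-10-14 - 1 day = 2024-10-13
→ 2024-10-13 16:16 HJF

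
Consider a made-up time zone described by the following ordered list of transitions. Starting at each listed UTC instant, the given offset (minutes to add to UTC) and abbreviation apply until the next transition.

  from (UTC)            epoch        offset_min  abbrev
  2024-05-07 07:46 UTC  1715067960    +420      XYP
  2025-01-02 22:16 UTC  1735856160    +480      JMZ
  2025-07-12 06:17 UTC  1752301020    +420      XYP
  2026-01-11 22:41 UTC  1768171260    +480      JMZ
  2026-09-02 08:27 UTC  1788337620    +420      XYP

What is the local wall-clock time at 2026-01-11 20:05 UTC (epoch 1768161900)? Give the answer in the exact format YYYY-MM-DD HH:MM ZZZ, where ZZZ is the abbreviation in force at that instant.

Query: 2026-01-11 20:05 UTC
Rule 3/5 (XYP, +07:00): 2025-07-12 06:17 UTC ≤ query < 2026-01-11 22:41 UTC
20·60 + 5 + 420 = 1625 min
1625 = 1·1440 + 185; 185 = 3·60 + 5 → 03:05, 2026-01-11 + 1 day = 2026-01-12
→ 2026-01-12 03:05 XYP

2026-01-12 03:05 XYP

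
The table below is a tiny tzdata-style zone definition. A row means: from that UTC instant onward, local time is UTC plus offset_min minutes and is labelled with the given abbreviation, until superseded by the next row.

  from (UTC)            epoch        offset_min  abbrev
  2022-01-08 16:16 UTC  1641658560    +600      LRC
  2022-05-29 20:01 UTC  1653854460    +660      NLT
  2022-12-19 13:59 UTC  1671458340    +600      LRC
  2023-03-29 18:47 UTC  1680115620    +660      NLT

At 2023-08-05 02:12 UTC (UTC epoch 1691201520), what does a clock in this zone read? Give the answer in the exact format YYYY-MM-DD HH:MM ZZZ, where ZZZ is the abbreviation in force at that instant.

Query: 2023-08-05 02:12 UTC
Rule 4/4 (NLT, +11:00): 2023-03-29 18:47 UTC ≤ query < +∞
2·60 + 12 + 660 = 792 min
792 = 0·1440 + 792; 792 = 13·60 + 12 → 13:12, same day
→ 2023-08-05 13:12 NLT

2023-08-05 13:12 NLT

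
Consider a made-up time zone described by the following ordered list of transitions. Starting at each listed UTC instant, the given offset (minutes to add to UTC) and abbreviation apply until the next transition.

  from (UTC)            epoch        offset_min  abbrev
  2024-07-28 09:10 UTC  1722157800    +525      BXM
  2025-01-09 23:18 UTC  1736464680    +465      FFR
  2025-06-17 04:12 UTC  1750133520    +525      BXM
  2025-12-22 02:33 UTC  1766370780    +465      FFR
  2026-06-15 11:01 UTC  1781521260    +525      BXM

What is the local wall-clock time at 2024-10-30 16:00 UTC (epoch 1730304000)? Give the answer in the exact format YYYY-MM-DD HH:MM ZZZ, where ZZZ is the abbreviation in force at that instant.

2024-10-31 00:45 BXM

Query: 2024-10-30 16:00 UTC
Rule 1/5 (BXM, +08:45): 2024-07-28 09:10 UTC ≤ query < 2025-01-09 23:18 UTC
16·60 + 0 + 525 = 1485 min
1485 = 1·1440 + 45; 45 = 0·60 + 45 → 00:45, 2024-10-30 + 1 day = 2024-10-31
→ 2024-10-31 00:45 BXM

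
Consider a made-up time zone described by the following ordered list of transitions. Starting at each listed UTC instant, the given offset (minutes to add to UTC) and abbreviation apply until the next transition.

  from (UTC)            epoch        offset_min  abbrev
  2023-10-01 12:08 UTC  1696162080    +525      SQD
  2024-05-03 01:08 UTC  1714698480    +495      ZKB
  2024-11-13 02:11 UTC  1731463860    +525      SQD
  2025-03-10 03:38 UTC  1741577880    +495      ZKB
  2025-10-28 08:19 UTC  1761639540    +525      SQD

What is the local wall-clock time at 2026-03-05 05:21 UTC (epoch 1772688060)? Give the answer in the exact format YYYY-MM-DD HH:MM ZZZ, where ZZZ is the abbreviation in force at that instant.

Query: 2026-03-05 05:21 UTC
Rule 5/5 (SQD, +08:45): 2025-10-28 08:19 UTC ≤ query < +∞
5·60 + 21 + 525 = 846 min
846 = 0·1440 + 846; 846 = 14·60 + 6 → 14:06, same day
→ 2026-03-05 14:06 SQD

2026-03-05 14:06 SQD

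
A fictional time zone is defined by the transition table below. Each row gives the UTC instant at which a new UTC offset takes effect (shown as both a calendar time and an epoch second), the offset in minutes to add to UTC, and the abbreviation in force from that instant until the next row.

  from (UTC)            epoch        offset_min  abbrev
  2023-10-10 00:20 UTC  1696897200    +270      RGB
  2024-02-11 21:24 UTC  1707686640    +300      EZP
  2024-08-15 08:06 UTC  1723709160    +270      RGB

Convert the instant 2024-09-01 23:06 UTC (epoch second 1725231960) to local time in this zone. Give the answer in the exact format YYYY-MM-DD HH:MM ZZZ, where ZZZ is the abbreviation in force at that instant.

2024-09-02 03:36 RGB

Query: 2024-09-01 23:06 UTC
Rule 3/3 (RGB, +04:30): 2024-08-15 08:06 UTC ≤ query < +∞
23·60 + 6 + 270 = 1656 min
1656 = 1·1440 + 216; 216 = 3·60 + 36 → 03:36, 2024-09-01 + 1 day = 2024-09-02
→ 2024-09-02 03:36 RGB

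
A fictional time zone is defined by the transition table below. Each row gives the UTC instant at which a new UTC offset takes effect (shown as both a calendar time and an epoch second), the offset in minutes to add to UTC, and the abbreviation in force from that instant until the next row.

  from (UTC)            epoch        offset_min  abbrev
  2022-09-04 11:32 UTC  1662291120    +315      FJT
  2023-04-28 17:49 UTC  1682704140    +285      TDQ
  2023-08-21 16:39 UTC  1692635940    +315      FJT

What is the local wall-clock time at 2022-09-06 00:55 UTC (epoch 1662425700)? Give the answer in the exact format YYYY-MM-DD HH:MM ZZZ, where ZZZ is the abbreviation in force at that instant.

2022-09-06 06:10 FJT

Query: 2022-09-06 00:55 UTC
Rule 1/3 (FJT, +05:15): 2022-09-04 11:32 UTC ≤ query < 2023-04-28 17:49 UTC
0·60 + 55 + 315 = 370 min
370 = 0·1440 + 370; 370 = 6·60 + 10 → 06:10, same day
→ 2022-09-06 06:10 FJT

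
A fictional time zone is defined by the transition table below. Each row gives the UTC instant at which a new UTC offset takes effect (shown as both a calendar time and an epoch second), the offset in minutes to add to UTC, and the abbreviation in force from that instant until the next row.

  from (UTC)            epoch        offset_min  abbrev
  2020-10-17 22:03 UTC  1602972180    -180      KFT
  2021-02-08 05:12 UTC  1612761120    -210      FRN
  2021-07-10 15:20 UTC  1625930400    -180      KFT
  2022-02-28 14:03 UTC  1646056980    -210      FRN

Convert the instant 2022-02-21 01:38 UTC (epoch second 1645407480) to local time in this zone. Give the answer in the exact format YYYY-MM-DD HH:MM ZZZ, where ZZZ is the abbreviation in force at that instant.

Query: 2022-02-21 01:38 UTC
Rule 3/4 (KFT, -03:00): 2021-07-10 15:20 UTC ≤ query < 2022-02-28 14:03 UTC
1·60 + 38 - 180 = -82 min
-82 = -1·1440 + 1358; 1358 = 22·60 + 38 → 22:38, 2022-02-21 - 1 day = 2022-02-20
→ 2022-02-20 22:38 KFT

2022-02-20 22:38 KFT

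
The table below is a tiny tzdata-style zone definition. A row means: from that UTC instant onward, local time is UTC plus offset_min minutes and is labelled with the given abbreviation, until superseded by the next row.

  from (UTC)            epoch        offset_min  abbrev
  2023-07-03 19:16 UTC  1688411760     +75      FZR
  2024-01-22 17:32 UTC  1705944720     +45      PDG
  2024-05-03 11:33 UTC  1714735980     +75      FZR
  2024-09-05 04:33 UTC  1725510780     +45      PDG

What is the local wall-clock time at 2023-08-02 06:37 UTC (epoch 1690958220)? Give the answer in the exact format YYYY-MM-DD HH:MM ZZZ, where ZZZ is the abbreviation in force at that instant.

2023-08-02 07:52 FZR

Query: 2023-08-02 06:37 UTC
Rule 1/4 (FZR, +01:15): 2023-07-03 19:16 UTC ≤ query < 2024-01-22 17:32 UTC
6·60 + 37 + 75 = 472 min
472 = 0·1440 + 472; 472 = 7·60 + 52 → 07:52, same day
→ 2023-08-02 07:52 FZR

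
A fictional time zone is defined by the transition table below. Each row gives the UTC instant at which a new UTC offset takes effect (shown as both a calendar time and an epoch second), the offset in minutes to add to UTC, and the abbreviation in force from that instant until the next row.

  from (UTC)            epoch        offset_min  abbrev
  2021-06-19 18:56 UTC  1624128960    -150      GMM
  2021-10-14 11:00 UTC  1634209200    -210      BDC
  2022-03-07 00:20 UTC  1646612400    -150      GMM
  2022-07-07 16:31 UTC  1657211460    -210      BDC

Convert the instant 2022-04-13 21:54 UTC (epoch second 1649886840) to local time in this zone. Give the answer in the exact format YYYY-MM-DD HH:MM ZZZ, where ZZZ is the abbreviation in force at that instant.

Query: 2022-04-13 21:54 UTC
Rule 3/4 (GMM, -02:30): 2022-03-07 00:20 UTC ≤ query < 2022-07-07 16:31 UTC
21·60 + 54 - 150 = 1164 min
1164 = 0·1440 + 1164; 1164 = 19·60 + 24 → 19:24, same day
→ 2022-04-13 19:24 GMM

2022-04-13 19:24 GMM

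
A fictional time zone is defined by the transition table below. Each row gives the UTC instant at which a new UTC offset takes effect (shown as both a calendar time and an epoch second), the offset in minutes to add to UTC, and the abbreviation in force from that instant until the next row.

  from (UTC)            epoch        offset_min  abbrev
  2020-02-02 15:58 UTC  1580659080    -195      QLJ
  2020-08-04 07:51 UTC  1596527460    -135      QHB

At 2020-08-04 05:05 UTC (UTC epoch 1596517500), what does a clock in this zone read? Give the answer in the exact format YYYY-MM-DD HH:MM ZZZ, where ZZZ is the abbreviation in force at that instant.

2020-08-04 01:50 QLJ

Query: 2020-08-04 05:05 UTC
Rule 1/2 (QLJ, -03:15): 2020-02-02 15:58 UTC ≤ query < 2020-08-04 07:51 UTC
5·60 + 5 - 195 = 110 min
110 = 0·1440 + 110; 110 = 1·60 + 50 → 01:50, same day
→ 2020-08-04 01:50 QLJ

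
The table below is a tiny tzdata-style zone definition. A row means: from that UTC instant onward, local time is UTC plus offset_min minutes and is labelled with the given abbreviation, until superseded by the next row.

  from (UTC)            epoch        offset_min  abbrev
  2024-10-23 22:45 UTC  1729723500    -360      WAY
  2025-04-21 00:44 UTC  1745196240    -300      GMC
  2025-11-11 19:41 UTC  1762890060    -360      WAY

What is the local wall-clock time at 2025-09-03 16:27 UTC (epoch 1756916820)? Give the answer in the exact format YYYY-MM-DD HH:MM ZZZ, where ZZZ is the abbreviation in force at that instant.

2025-09-03 11:27 GMC

Query: 2025-09-03 16:27 UTC
Rule 2/3 (GMC, -05:00): 2025-04-21 00:44 UTC ≤ query < 2025-11-11 19:41 UTC
16·60 + 27 - 300 = 687 min
687 = 0·1440 + 687; 687 = 11·60 + 27 → 11:27, same day
→ 2025-09-03 11:27 GMC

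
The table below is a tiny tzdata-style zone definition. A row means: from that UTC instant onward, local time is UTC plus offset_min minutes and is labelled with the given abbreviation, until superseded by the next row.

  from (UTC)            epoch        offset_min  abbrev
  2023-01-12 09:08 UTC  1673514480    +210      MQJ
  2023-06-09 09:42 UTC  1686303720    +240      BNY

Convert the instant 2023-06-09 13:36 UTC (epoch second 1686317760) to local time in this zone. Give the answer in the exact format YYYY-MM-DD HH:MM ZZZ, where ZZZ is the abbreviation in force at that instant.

Query: 2023-06-09 13:36 UTC
Rule 2/2 (BNY, +04:00): 2023-06-09 09:42 UTC ≤ query < +∞
13·60 + 36 + 240 = 1056 min
1056 = 0·1440 + 1056; 1056 = 17·60 + 36 → 17:36, same day
→ 2023-06-09 17:36 BNY

2023-06-09 17:36 BNY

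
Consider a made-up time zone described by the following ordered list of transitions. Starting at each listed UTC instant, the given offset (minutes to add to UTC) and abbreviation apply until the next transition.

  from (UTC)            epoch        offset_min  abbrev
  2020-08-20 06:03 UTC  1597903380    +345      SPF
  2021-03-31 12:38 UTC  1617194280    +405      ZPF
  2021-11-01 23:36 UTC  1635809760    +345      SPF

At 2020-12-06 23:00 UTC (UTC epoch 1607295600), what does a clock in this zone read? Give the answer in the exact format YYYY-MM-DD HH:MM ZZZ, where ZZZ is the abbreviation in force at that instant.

Query: 2020-12-06 23:00 UTC
Rule 1/3 (SPF, +05:45): 2020-08-20 06:03 UTC ≤ query < 2021-03-31 12:38 UTC
23·60 + 0 + 345 = 1725 min
1725 = 1·1440 + 285; 285 = 4·60 + 45 → 04:45, 2020-12-06 + 1 day = 2020-12-07
→ 2020-12-07 04:45 SPF

2020-12-07 04:45 SPF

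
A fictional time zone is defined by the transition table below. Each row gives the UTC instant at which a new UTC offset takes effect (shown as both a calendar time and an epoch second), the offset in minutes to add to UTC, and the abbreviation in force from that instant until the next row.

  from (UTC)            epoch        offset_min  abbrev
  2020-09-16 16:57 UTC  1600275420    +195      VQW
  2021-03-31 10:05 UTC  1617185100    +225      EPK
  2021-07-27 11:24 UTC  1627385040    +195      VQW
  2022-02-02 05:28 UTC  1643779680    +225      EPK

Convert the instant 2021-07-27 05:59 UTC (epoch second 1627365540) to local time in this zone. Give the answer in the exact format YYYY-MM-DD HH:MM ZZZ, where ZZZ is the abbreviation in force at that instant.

Query: 2021-07-27 05:59 UTC
Rule 2/4 (EPK, +03:45): 2021-03-31 10:05 UTC ≤ query < 2021-07-27 11:24 UTC
5·60 + 59 + 225 = 584 min
584 = 0·1440 + 584; 584 = 9·60 + 44 → 09:44, same day
→ 2021-07-27 09:44 EPK

2021-07-27 09:44 EPK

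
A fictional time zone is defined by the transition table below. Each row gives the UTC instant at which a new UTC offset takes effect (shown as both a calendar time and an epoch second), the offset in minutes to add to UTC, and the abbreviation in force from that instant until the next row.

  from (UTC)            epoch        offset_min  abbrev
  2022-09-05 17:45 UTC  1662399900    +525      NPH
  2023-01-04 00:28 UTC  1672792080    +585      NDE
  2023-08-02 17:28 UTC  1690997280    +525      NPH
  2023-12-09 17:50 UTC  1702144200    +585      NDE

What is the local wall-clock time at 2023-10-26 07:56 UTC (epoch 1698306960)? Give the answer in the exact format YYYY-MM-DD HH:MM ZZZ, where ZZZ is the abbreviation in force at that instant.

2023-10-26 16:41 NPH

Query: 2023-10-26 07:56 UTC
Rule 3/4 (NPH, +08:45): 2023-08-02 17:28 UTC ≤ query < 2023-12-09 17:50 UTC
7·60 + 56 + 525 = 1001 min
1001 = 0·1440 + 1001; 1001 = 16·60 + 41 → 16:41, same day
→ 2023-10-26 16:41 NPH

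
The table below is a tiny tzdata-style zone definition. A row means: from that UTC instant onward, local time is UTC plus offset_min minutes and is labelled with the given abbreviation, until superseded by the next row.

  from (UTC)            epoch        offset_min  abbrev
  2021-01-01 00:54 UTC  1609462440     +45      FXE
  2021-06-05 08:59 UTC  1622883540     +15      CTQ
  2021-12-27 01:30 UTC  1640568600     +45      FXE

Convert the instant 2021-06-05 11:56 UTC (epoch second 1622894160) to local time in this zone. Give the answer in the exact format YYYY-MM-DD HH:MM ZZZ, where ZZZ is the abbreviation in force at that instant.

2021-06-05 12:11 CTQ

Query: 2021-06-05 11:56 UTC
Rule 2/3 (CTQ, +00:15): 2021-06-05 08:59 UTC ≤ query < 2021-12-27 01:30 UTC
11·60 + 56 + 15 = 731 min
731 = 0·1440 + 731; 731 = 12·60 + 11 → 12:11, same day
→ 2021-06-05 12:11 CTQ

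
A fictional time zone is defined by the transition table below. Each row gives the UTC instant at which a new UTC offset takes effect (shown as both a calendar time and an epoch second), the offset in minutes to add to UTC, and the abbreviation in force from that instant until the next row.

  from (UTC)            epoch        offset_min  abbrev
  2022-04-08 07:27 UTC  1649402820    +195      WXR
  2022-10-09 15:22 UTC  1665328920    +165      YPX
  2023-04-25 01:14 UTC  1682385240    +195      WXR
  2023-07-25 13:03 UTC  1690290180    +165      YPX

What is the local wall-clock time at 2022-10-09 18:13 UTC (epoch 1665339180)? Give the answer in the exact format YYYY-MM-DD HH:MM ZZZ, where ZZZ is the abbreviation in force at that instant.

2022-10-09 20:58 YPX

Query: 2022-10-09 18:13 UTC
Rule 2/4 (YPX, +02:45): 2022-10-09 15:22 UTC ≤ query < 2023-04-25 01:14 UTC
18·60 + 13 + 165 = 1258 min
1258 = 0·1440 + 1258; 1258 = 20·60 + 58 → 20:58, same day
→ 2022-10-09 20:58 YPX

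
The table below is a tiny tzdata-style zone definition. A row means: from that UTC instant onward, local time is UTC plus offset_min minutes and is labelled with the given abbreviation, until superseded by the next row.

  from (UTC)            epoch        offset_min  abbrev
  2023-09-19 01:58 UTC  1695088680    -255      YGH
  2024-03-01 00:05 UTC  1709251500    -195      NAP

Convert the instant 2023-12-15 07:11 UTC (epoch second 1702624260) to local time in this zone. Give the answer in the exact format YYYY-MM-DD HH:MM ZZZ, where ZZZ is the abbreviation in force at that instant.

2023-12-15 02:56 YGH

Query: 2023-12-15 07:11 UTC
Rule 1/2 (YGH, -04:15): 2023-09-19 01:58 UTC ≤ query < 2024-03-01 00:05 UTC
7·60 + 11 - 255 = 176 min
176 = 0·1440 + 176; 176 = 2·60 + 56 → 02:56, same day
→ 2023-12-15 02:56 YGH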